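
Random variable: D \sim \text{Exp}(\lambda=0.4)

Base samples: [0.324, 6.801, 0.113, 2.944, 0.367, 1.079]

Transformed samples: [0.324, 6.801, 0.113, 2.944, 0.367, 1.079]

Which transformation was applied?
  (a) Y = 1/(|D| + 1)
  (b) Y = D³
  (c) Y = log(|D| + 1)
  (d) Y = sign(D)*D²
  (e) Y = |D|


Checking option (e) Y = |D|:
  D = 0.324 -> Y = 0.324 ✓
  D = 6.801 -> Y = 6.801 ✓
  D = 0.113 -> Y = 0.113 ✓
All samples match this transformation.

(e) |D|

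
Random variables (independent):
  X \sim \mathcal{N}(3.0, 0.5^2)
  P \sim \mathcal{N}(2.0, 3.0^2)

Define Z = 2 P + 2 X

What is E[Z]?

E[Z] = 2*E[X] + 2*E[P]
E[X] = 3
E[P] = 2
E[Z] = 2*3 + 2*2 = 10

10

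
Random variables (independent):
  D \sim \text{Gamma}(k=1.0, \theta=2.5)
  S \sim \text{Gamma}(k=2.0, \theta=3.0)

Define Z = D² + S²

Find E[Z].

E[Z] = E[D²] + E[S²]
E[D²] = Var(D) + E[D]² = 6.25 + 6.25 = 12.5
E[S²] = Var(S) + E[S]² = 18 + 36 = 54
E[Z] = 12.5 + 54 = 66.5

66.5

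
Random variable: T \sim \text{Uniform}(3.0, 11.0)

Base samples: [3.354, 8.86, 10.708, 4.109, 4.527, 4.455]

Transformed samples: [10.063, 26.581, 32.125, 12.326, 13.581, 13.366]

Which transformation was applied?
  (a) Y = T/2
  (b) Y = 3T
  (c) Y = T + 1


Checking option (b) Y = 3T:
  T = 3.354 -> Y = 10.063 ✓
  T = 8.86 -> Y = 26.581 ✓
  T = 10.708 -> Y = 32.125 ✓
All samples match this transformation.

(b) 3T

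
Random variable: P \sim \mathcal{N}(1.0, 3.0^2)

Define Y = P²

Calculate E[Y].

E[P²] = Var(P) + (E[P])² = 9 + 1 = 10

10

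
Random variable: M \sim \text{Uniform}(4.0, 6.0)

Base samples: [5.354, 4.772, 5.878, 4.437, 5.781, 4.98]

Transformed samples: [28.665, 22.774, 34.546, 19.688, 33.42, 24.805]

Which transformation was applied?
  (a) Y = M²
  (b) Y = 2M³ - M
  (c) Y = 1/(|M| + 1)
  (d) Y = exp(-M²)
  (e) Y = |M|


Checking option (a) Y = M²:
  M = 5.354 -> Y = 28.665 ✓
  M = 4.772 -> Y = 22.774 ✓
  M = 5.878 -> Y = 34.546 ✓
All samples match this transformation.

(a) M²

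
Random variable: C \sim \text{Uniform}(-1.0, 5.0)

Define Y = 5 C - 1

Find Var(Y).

For Y = aC + b: Var(Y) = a² * Var(C)
Var(C) = (5 + 1)^2/12 = 3
Var(Y) = 5² * 3 = 25 * 3 = 75

75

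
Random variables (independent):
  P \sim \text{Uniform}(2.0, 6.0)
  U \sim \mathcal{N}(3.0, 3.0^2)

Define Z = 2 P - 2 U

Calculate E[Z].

E[Z] = 2*E[P] - 2*E[U]
E[P] = 4
E[U] = 3
E[Z] = 2*4 - 2*3 = 2

2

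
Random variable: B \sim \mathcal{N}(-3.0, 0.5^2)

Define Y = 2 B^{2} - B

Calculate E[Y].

E[Y] = 2*E[B²] - 1*E[B]
E[B] = -3
E[B²] = Var(B) + (E[B])² = 0.25 + 9 = 9.25
E[Y] = 2*9.25 - 1*(-3) = 21.5

21.5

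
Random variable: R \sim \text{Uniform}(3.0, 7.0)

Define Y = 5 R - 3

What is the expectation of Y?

For Y = 5R - 3:
E[Y] = 5 * E[R] - 3
E[R] = (3 + 7)/2 = 5
E[Y] = 5 * 5 - 3 = 22

22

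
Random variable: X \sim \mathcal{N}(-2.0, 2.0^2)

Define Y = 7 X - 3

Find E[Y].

For Y = 7X - 3:
E[Y] = 7 * E[X] - 3
E[X] = -2.0 = -2
E[Y] = 7 * (-2) - 3 = -17

-17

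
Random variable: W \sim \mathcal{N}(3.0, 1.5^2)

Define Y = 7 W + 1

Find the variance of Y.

For Y = aW + b: Var(Y) = a² * Var(W)
Var(W) = 1.5^2 = 2.25
Var(Y) = 7² * 2.25 = 49 * 2.25 = 110.25

110.25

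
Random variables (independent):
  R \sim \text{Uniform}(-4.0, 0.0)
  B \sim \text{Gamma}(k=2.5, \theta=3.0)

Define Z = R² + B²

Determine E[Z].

E[Z] = E[R²] + E[B²]
E[R²] = Var(R) + E[R]² = 1.3333333 + 4 = 5.3333333
E[B²] = Var(B) + E[B]² = 22.5 + 56.25 = 78.75
E[Z] = 5.3333333 + 78.75 = 84.083333

84.083333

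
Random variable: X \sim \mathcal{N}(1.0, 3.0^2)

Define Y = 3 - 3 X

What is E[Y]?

For Y = -3X + 3:
E[Y] = -3 * E[X] + 3
E[X] = 1.0 = 1
E[Y] = -3 * 1 + 3 = 0

0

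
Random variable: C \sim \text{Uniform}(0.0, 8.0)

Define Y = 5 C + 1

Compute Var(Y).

For Y = aC + b: Var(Y) = a² * Var(C)
Var(C) = (8 - 0)^2/12 = 5.3333333
Var(Y) = 5² * 5.3333333 = 25 * 5.3333333 = 133.33333

133.33333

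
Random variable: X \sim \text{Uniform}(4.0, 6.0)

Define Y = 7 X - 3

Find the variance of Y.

For Y = aX + b: Var(Y) = a² * Var(X)
Var(X) = (6 - 4)^2/12 = 0.33333333
Var(Y) = 7² * 0.33333333 = 49 * 0.33333333 = 16.333333

16.333333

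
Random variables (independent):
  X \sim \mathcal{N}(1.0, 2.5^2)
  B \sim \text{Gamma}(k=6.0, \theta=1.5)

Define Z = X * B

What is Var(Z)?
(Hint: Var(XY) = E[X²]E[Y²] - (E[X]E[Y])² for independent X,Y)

Var(XY) = E[X²]E[Y²] - (E[X]E[Y])²
E[X] = 1, Var(X) = 6.25
E[B] = 9, Var(B) = 13.5
E[X²] = 6.25 + 1² = 7.25
E[B²] = 13.5 + 9² = 94.5
Var(Z) = 7.25*94.5 - (1*9)²
= 685.125 - 81 = 604.125

604.125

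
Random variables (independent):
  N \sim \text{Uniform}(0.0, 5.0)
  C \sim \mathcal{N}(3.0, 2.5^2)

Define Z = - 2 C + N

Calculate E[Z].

E[Z] = 1*E[N] - 2*E[C]
E[N] = 2.5
E[C] = 3
E[Z] = 1*2.5 - 2*3 = -3.5

-3.5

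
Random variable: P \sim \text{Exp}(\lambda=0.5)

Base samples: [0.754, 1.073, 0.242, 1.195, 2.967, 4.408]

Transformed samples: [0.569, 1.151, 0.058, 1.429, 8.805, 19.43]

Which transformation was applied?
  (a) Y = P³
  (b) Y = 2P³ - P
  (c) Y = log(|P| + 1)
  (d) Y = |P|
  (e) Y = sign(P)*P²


Checking option (e) Y = sign(P)*P²:
  P = 0.754 -> Y = 0.569 ✓
  P = 1.073 -> Y = 1.151 ✓
  P = 0.242 -> Y = 0.058 ✓
All samples match this transformation.

(e) sign(P)*P²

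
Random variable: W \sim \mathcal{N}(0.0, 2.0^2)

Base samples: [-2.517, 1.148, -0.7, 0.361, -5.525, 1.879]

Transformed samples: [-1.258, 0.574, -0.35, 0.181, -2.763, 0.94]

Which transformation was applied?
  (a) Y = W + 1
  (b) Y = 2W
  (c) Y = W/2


Checking option (c) Y = W/2:
  W = -2.517 -> Y = -1.258 ✓
  W = 1.148 -> Y = 0.574 ✓
  W = -0.7 -> Y = -0.35 ✓
All samples match this transformation.

(c) W/2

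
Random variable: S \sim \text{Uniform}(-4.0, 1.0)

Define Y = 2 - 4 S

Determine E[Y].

For Y = -4S + 2:
E[Y] = -4 * E[S] + 2
E[S] = (-4 + 1)/2 = -1.5
E[Y] = -4 * (-1.5) + 2 = 8

8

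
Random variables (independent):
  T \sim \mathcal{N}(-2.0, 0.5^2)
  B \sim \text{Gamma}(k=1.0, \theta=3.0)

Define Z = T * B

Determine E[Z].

For independent RVs: E[XY] = E[X]*E[Y]
E[T] = -2
E[B] = 3
E[Z] = -2 * 3 = -6

-6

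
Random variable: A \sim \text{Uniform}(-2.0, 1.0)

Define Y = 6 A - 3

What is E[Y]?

For Y = 6A - 3:
E[Y] = 6 * E[A] - 3
E[A] = (-2 + 1)/2 = -0.5
E[Y] = 6 * (-0.5) - 3 = -6

-6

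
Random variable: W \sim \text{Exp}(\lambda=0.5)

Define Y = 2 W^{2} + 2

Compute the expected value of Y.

E[Y] = 2*E[W²] + 2
E[W] = 2
E[W²] = Var(W) + (E[W])² = 4 + 4 = 8
E[Y] = 2*8 + 2 = 18

18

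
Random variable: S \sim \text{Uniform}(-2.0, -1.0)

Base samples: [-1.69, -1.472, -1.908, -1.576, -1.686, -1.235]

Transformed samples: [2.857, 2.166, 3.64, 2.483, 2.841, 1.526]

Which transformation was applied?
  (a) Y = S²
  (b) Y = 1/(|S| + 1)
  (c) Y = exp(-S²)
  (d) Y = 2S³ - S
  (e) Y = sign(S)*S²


Checking option (a) Y = S²:
  S = -1.69 -> Y = 2.857 ✓
  S = -1.472 -> Y = 2.166 ✓
  S = -1.908 -> Y = 3.64 ✓
All samples match this transformation.

(a) S²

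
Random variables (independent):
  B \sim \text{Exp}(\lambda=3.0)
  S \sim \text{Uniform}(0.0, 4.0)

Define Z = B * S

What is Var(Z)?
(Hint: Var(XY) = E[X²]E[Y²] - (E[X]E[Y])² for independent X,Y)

Var(XY) = E[X²]E[Y²] - (E[X]E[Y])²
E[B] = 0.33333333, Var(B) = 0.11111111
E[S] = 2, Var(S) = 1.3333333
E[B²] = 0.11111111 + 0.33333333² = 0.22222222
E[S²] = 1.3333333 + 2² = 5.3333333
Var(Z) = 0.22222222*5.3333333 - (0.33333333*2)²
= 1.1851852 - 0.44444444 = 0.74074074

0.74074074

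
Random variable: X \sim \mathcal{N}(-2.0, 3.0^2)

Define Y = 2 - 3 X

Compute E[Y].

For Y = -3X + 2:
E[Y] = -3 * E[X] + 2
E[X] = -2.0 = -2
E[Y] = -3 * (-2) + 2 = 8

8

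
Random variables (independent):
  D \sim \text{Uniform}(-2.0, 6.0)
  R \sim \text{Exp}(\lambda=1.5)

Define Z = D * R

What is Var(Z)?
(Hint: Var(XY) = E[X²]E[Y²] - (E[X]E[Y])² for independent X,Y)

Var(XY) = E[X²]E[Y²] - (E[X]E[Y])²
E[D] = 2, Var(D) = 5.3333333
E[R] = 0.66666667, Var(R) = 0.44444444
E[D²] = 5.3333333 + 2² = 9.3333333
E[R²] = 0.44444444 + 0.66666667² = 0.88888889
Var(Z) = 9.3333333*0.88888889 - (2*0.66666667)²
= 8.2962963 - 1.7777778 = 6.5185185

6.5185185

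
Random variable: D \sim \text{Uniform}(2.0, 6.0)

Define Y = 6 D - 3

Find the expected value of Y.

For Y = 6D - 3:
E[Y] = 6 * E[D] - 3
E[D] = (2 + 6)/2 = 4
E[Y] = 6 * 4 - 3 = 21

21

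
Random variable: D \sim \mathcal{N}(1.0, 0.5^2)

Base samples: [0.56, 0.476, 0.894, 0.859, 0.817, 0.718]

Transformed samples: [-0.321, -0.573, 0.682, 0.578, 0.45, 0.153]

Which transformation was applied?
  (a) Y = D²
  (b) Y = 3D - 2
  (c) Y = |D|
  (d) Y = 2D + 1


Checking option (b) Y = 3D - 2:
  D = 0.56 -> Y = -0.321 ✓
  D = 0.476 -> Y = -0.573 ✓
  D = 0.894 -> Y = 0.682 ✓
All samples match this transformation.

(b) 3D - 2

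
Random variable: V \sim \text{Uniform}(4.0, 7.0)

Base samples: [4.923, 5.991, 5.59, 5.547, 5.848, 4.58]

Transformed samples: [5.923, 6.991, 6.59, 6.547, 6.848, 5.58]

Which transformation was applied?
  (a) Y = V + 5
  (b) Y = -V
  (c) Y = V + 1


Checking option (c) Y = V + 1:
  V = 4.923 -> Y = 5.923 ✓
  V = 5.991 -> Y = 6.991 ✓
  V = 5.59 -> Y = 6.59 ✓
All samples match this transformation.

(c) V + 1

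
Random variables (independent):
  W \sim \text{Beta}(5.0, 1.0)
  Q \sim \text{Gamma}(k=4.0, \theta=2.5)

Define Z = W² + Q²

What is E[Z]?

E[Z] = E[W²] + E[Q²]
E[W²] = Var(W) + E[W]² = 0.01984127 + 0.69444444 = 0.71428571
E[Q²] = Var(Q) + E[Q]² = 25 + 100 = 125
E[Z] = 0.71428571 + 125 = 125.71429

125.71429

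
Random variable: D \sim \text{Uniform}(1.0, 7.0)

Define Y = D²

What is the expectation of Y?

E[D²] = Var(D) + (E[D])² = 3 + 16 = 19

19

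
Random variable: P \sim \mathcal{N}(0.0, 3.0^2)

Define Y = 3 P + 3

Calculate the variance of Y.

For Y = aP + b: Var(Y) = a² * Var(P)
Var(P) = 3.0^2 = 9
Var(Y) = 3² * 9 = 9 * 9 = 81

81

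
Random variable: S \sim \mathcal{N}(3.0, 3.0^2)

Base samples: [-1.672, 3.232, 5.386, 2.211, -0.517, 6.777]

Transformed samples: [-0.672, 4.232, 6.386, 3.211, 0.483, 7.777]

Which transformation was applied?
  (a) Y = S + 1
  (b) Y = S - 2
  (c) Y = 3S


Checking option (a) Y = S + 1:
  S = -1.672 -> Y = -0.672 ✓
  S = 3.232 -> Y = 4.232 ✓
  S = 5.386 -> Y = 6.386 ✓
All samples match this transformation.

(a) S + 1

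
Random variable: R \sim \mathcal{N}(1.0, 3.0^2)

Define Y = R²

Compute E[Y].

Using E[X²] = Var(X) + (E[X])²:
E[R] = 1
Var(R) = 3.0^2 = 9
E[R²] = 9 + 1² = 9 + 1 = 10

10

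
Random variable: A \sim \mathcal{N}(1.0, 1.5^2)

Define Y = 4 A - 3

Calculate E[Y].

For Y = 4A - 3:
E[Y] = 4 * E[A] - 3
E[A] = 1.0 = 1
E[Y] = 4 * 1 - 3 = 1

1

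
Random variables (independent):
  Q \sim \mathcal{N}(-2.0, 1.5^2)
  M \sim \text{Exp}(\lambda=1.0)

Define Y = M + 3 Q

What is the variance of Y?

For independent RVs: Var(aX + bY) = a²Var(X) + b²Var(Y)
Var(Q) = 2.25
Var(M) = 1
Var(Y) = 3²*2.25 + 1²*1
= 9*2.25 + 1*1 = 21.25

21.25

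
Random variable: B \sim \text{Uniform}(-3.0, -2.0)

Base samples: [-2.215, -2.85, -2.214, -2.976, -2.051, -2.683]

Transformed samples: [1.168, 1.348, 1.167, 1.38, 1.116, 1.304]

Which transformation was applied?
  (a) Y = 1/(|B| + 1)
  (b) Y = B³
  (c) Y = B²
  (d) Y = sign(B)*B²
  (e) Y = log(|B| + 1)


Checking option (e) Y = log(|B| + 1):
  B = -2.215 -> Y = 1.168 ✓
  B = -2.85 -> Y = 1.348 ✓
  B = -2.214 -> Y = 1.167 ✓
All samples match this transformation.

(e) log(|B| + 1)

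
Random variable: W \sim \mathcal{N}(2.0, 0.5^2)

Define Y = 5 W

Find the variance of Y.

For Y = aW + b: Var(Y) = a² * Var(W)
Var(W) = 0.5^2 = 0.25
Var(Y) = 5² * 0.25 = 25 * 0.25 = 6.25

6.25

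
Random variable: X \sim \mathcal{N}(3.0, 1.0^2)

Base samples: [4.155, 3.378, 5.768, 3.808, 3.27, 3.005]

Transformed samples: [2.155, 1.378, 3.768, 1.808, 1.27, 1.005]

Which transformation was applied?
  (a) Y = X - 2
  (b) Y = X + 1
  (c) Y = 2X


Checking option (a) Y = X - 2:
  X = 4.155 -> Y = 2.155 ✓
  X = 3.378 -> Y = 1.378 ✓
  X = 5.768 -> Y = 3.768 ✓
All samples match this transformation.

(a) X - 2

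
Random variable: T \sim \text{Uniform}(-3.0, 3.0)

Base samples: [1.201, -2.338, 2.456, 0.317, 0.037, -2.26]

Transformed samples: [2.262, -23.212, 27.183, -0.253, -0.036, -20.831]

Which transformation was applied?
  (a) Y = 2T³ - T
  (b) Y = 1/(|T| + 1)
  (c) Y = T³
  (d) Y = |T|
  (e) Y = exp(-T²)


Checking option (a) Y = 2T³ - T:
  T = 1.201 -> Y = 2.262 ✓
  T = -2.338 -> Y = -23.212 ✓
  T = 2.456 -> Y = 27.183 ✓
All samples match this transformation.

(a) 2T³ - T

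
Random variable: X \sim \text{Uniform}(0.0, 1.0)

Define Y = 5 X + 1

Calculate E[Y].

For Y = 5X + 1:
E[Y] = 5 * E[X] + 1
E[X] = (0 + 1)/2 = 0.5
E[Y] = 5 * 0.5 + 1 = 3.5

3.5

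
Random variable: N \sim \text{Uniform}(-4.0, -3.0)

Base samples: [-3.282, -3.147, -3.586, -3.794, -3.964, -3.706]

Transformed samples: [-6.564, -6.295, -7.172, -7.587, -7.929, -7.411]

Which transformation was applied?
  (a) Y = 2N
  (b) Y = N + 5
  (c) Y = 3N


Checking option (a) Y = 2N:
  N = -3.282 -> Y = -6.564 ✓
  N = -3.147 -> Y = -6.295 ✓
  N = -3.586 -> Y = -7.172 ✓
All samples match this transformation.

(a) 2N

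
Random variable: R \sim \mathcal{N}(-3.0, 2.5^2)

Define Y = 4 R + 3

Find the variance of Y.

For Y = aR + b: Var(Y) = a² * Var(R)
Var(R) = 2.5^2 = 6.25
Var(Y) = 4² * 6.25 = 16 * 6.25 = 100

100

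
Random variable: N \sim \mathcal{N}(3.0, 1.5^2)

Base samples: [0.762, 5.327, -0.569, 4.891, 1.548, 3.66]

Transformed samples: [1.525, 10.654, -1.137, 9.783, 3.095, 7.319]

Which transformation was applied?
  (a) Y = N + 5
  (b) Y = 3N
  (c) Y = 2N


Checking option (c) Y = 2N:
  N = 0.762 -> Y = 1.525 ✓
  N = 5.327 -> Y = 10.654 ✓
  N = -0.569 -> Y = -1.137 ✓
All samples match this transformation.

(c) 2N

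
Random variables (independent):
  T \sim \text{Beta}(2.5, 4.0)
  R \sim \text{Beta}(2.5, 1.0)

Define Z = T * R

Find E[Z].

For independent RVs: E[XY] = E[X]*E[Y]
E[T] = 0.38461538
E[R] = 0.71428571
E[Z] = 0.38461538 * 0.71428571 = 0.27472527

0.27472527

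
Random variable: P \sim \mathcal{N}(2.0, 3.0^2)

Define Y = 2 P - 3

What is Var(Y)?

For Y = aP + b: Var(Y) = a² * Var(P)
Var(P) = 3.0^2 = 9
Var(Y) = 2² * 9 = 4 * 9 = 36

36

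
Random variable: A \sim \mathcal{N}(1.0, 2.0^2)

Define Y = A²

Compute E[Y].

E[A²] = Var(A) + (E[A])² = 4 + 1 = 5

5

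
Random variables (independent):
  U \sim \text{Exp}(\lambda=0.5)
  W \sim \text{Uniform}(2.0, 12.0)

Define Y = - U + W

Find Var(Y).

For independent RVs: Var(aX + bY) = a²Var(X) + b²Var(Y)
Var(U) = 4
Var(W) = 8.3333333
Var(Y) = (-1)²*4 + 1²*8.3333333
= 1*4 + 1*8.3333333 = 12.333333

12.333333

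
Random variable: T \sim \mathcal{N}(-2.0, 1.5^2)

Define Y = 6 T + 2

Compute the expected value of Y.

For Y = 6T + 2:
E[Y] = 6 * E[T] + 2
E[T] = -2.0 = -2
E[Y] = 6 * (-2) + 2 = -10

-10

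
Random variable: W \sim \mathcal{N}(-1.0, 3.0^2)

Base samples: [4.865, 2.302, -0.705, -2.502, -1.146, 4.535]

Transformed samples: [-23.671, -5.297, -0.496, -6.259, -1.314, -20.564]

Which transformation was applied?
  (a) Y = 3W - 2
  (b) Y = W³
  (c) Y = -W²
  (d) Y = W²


Checking option (c) Y = -W²:
  W = 4.865 -> Y = -23.671 ✓
  W = 2.302 -> Y = -5.297 ✓
  W = -0.705 -> Y = -0.496 ✓
All samples match this transformation.

(c) -W²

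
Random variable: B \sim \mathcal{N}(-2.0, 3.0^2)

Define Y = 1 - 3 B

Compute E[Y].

For Y = -3B + 1:
E[Y] = -3 * E[B] + 1
E[B] = -2.0 = -2
E[Y] = -3 * (-2) + 1 = 7

7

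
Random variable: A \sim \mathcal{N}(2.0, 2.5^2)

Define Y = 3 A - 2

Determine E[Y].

For Y = 3A - 2:
E[Y] = 3 * E[A] - 2
E[A] = 2.0 = 2
E[Y] = 3 * 2 - 2 = 4

4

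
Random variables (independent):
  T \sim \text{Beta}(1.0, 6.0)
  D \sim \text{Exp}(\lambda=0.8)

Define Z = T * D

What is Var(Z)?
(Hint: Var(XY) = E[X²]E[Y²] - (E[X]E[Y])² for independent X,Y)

Var(XY) = E[X²]E[Y²] - (E[X]E[Y])²
E[T] = 0.14285714, Var(T) = 0.015306122
E[D] = 1.25, Var(D) = 1.5625
E[T²] = 0.015306122 + 0.14285714² = 0.035714286
E[D²] = 1.5625 + 1.25² = 3.125
Var(Z) = 0.035714286*3.125 - (0.14285714*1.25)²
= 0.11160714 - 0.031887755 = 0.079719388

0.079719388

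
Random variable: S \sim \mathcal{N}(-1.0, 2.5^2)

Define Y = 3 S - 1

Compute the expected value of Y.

For Y = 3S - 1:
E[Y] = 3 * E[S] - 1
E[S] = -1.0 = -1
E[Y] = 3 * (-1) - 1 = -4

-4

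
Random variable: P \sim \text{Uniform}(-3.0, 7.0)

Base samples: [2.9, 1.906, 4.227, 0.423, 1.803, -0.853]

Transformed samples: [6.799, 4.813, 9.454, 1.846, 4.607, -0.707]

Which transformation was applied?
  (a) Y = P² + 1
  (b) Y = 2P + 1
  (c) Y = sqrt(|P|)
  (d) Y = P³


Checking option (b) Y = 2P + 1:
  P = 2.9 -> Y = 6.799 ✓
  P = 1.906 -> Y = 4.813 ✓
  P = 4.227 -> Y = 9.454 ✓
All samples match this transformation.

(b) 2P + 1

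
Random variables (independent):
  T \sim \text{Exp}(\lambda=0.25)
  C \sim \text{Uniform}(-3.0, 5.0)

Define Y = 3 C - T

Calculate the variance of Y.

For independent RVs: Var(aX + bY) = a²Var(X) + b²Var(Y)
Var(T) = 16
Var(C) = 5.3333333
Var(Y) = (-1)²*16 + 3²*5.3333333
= 1*16 + 9*5.3333333 = 64

64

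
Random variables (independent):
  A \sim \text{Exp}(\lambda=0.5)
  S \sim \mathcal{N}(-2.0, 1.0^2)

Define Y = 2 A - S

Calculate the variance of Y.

For independent RVs: Var(aX + bY) = a²Var(X) + b²Var(Y)
Var(A) = 4
Var(S) = 1
Var(Y) = 2²*4 + (-1)²*1
= 4*4 + 1*1 = 17

17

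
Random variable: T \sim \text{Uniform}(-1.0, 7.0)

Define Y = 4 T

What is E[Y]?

For Y = 4T:
E[Y] = 4 * E[T]
E[T] = (-1 + 7)/2 = 3
E[Y] = 4 * 3 = 12

12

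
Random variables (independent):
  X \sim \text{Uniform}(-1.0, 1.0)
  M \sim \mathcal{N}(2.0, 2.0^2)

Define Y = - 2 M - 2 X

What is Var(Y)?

For independent RVs: Var(aX + bY) = a²Var(X) + b²Var(Y)
Var(X) = 0.33333333
Var(M) = 4
Var(Y) = (-2)²*0.33333333 + (-2)²*4
= 4*0.33333333 + 4*4 = 17.333333

17.333333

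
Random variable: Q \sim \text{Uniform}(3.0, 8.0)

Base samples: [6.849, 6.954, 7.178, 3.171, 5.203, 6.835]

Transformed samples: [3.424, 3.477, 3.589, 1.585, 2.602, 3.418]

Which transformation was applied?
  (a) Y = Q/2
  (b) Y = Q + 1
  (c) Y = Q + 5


Checking option (a) Y = Q/2:
  Q = 6.849 -> Y = 3.424 ✓
  Q = 6.954 -> Y = 3.477 ✓
  Q = 7.178 -> Y = 3.589 ✓
All samples match this transformation.

(a) Q/2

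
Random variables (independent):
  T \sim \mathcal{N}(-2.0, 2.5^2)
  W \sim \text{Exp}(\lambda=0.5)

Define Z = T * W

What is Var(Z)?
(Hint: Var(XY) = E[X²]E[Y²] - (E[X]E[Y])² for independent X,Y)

Var(XY) = E[X²]E[Y²] - (E[X]E[Y])²
E[T] = -2, Var(T) = 6.25
E[W] = 2, Var(W) = 4
E[T²] = 6.25 + (-2)² = 10.25
E[W²] = 4 + 2² = 8
Var(Z) = 10.25*8 - (-2*2)²
= 82 - 16 = 66

66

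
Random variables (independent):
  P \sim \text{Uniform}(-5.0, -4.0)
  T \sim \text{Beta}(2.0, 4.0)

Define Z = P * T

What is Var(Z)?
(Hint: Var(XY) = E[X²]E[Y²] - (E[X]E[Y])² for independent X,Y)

Var(XY) = E[X²]E[Y²] - (E[X]E[Y])²
E[P] = -4.5, Var(P) = 0.083333333
E[T] = 0.33333333, Var(T) = 0.031746032
E[P²] = 0.083333333 + (-4.5)² = 20.333333
E[T²] = 0.031746032 + 0.33333333² = 0.14285714
Var(Z) = 20.333333*0.14285714 - (-4.5*0.33333333)²
= 2.9047619 - 2.25 = 0.6547619

0.6547619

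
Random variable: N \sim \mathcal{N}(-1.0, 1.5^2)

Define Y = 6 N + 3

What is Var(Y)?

For Y = aN + b: Var(Y) = a² * Var(N)
Var(N) = 1.5^2 = 2.25
Var(Y) = 6² * 2.25 = 36 * 2.25 = 81

81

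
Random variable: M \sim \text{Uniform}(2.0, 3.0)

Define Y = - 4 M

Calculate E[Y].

For Y = -4M:
E[Y] = -4 * E[M]
E[M] = (2 + 3)/2 = 2.5
E[Y] = -4 * 2.5 = -10

-10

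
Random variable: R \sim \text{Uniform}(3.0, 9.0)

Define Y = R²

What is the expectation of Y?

E[R²] = Var(R) + (E[R])² = 3 + 36 = 39

39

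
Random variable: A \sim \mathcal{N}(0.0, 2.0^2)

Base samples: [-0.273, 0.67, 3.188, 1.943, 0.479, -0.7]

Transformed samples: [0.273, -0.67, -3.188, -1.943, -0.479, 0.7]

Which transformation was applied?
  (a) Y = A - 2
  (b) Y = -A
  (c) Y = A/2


Checking option (b) Y = -A:
  A = -0.273 -> Y = 0.273 ✓
  A = 0.67 -> Y = -0.67 ✓
  A = 3.188 -> Y = -3.188 ✓
All samples match this transformation.

(b) -A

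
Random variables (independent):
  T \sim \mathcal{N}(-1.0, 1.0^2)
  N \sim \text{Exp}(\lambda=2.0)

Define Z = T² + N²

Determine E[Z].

E[Z] = E[T²] + E[N²]
E[T²] = Var(T) + E[T]² = 1 + 1 = 2
E[N²] = Var(N) + E[N]² = 0.25 + 0.25 = 0.5
E[Z] = 2 + 0.5 = 2.5

2.5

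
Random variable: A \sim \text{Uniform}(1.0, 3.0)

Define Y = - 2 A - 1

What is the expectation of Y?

For Y = -2A - 1:
E[Y] = -2 * E[A] - 1
E[A] = (1 + 3)/2 = 2
E[Y] = -2 * 2 - 1 = -5

-5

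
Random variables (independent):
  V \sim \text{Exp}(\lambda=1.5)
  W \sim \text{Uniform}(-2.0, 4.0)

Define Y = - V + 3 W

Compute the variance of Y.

For independent RVs: Var(aX + bY) = a²Var(X) + b²Var(Y)
Var(V) = 0.44444444
Var(W) = 3
Var(Y) = (-1)²*0.44444444 + 3²*3
= 1*0.44444444 + 9*3 = 27.444444

27.444444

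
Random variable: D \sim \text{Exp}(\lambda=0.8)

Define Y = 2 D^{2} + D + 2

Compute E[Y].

E[Y] = 2*E[D²] + 1*E[D] + 2
E[D] = 1.25
E[D²] = Var(D) + (E[D])² = 1.5625 + 1.5625 = 3.125
E[Y] = 2*3.125 + 1*1.25 + 2 = 9.5

9.5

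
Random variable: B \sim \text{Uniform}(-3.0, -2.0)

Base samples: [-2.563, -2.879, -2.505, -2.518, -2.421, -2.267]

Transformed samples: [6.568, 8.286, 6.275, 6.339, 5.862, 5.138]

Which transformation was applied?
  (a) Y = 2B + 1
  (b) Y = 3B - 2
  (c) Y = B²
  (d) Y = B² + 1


Checking option (c) Y = B²:
  B = -2.563 -> Y = 6.568 ✓
  B = -2.879 -> Y = 8.286 ✓
  B = -2.505 -> Y = 6.275 ✓
All samples match this transformation.

(c) B²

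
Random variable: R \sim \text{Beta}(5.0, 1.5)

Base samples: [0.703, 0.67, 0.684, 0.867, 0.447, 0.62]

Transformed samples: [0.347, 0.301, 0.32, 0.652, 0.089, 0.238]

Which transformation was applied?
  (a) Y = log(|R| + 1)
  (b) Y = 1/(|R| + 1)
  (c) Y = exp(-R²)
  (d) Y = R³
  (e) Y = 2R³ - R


Checking option (d) Y = R³:
  R = 0.703 -> Y = 0.347 ✓
  R = 0.67 -> Y = 0.301 ✓
  R = 0.684 -> Y = 0.32 ✓
All samples match this transformation.

(d) R³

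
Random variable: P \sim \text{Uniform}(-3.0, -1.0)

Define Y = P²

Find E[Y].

E[P²] = Var(P) + (E[P])² = 0.33333333 + 4 = 4.3333333

4.3333333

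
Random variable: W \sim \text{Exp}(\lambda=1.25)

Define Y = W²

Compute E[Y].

Using E[X²] = Var(X) + (E[X])²:
E[W] = 0.8
Var(W) = 1/1.25^2 = 0.64
E[W²] = 0.64 + 0.8² = 0.64 + 0.64 = 1.28

1.28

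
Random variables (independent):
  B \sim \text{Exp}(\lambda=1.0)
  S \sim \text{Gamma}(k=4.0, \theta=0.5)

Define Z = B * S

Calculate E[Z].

For independent RVs: E[XY] = E[X]*E[Y]
E[B] = 1
E[S] = 2
E[Z] = 1 * 2 = 2

2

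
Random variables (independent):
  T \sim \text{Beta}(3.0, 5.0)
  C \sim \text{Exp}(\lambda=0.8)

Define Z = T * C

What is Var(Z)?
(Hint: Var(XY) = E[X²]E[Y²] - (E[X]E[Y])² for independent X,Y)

Var(XY) = E[X²]E[Y²] - (E[X]E[Y])²
E[T] = 0.375, Var(T) = 0.026041667
E[C] = 1.25, Var(C) = 1.5625
E[T²] = 0.026041667 + 0.375² = 0.16666667
E[C²] = 1.5625 + 1.25² = 3.125
Var(Z) = 0.16666667*3.125 - (0.375*1.25)²
= 0.52083333 - 0.21972656 = 0.30110677

0.30110677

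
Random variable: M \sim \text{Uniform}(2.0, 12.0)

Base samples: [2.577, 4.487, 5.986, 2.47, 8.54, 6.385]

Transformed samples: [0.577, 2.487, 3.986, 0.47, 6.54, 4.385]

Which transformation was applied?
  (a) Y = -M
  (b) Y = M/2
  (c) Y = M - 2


Checking option (c) Y = M - 2:
  M = 2.577 -> Y = 0.577 ✓
  M = 4.487 -> Y = 2.487 ✓
  M = 5.986 -> Y = 3.986 ✓
All samples match this transformation.

(c) M - 2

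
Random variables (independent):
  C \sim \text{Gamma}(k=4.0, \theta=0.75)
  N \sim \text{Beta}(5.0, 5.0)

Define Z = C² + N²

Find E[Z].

E[Z] = E[C²] + E[N²]
E[C²] = Var(C) + E[C]² = 2.25 + 9 = 11.25
E[N²] = Var(N) + E[N]² = 0.022727273 + 0.25 = 0.27272727
E[Z] = 11.25 + 0.27272727 = 11.522727

11.522727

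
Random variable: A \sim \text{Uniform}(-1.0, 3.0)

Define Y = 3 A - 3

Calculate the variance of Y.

For Y = aA + b: Var(Y) = a² * Var(A)
Var(A) = (3 + 1)^2/12 = 1.3333333
Var(Y) = 3² * 1.3333333 = 9 * 1.3333333 = 12

12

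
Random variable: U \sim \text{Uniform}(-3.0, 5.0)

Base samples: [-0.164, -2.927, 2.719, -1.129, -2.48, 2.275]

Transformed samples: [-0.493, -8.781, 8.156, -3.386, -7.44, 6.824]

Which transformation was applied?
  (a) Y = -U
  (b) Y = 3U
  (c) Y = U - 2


Checking option (b) Y = 3U:
  U = -0.164 -> Y = -0.493 ✓
  U = -2.927 -> Y = -8.781 ✓
  U = 2.719 -> Y = 8.156 ✓
All samples match this transformation.

(b) 3U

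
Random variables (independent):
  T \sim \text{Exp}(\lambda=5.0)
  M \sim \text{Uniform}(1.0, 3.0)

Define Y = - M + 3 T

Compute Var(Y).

For independent RVs: Var(aX + bY) = a²Var(X) + b²Var(Y)
Var(T) = 0.04
Var(M) = 0.33333333
Var(Y) = 3²*0.04 + (-1)²*0.33333333
= 9*0.04 + 1*0.33333333 = 0.69333333

0.69333333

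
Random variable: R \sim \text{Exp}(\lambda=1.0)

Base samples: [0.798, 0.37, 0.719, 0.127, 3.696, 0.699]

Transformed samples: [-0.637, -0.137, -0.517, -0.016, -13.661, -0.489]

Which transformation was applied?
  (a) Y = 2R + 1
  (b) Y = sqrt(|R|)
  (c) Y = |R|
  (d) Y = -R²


Checking option (d) Y = -R²:
  R = 0.798 -> Y = -0.637 ✓
  R = 0.37 -> Y = -0.137 ✓
  R = 0.719 -> Y = -0.517 ✓
All samples match this transformation.

(d) -R²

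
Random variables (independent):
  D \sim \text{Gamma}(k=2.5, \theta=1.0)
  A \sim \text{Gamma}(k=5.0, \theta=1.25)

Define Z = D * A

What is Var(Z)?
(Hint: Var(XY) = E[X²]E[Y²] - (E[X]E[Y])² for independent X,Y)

Var(XY) = E[X²]E[Y²] - (E[X]E[Y])²
E[D] = 2.5, Var(D) = 2.5
E[A] = 6.25, Var(A) = 7.8125
E[D²] = 2.5 + 2.5² = 8.75
E[A²] = 7.8125 + 6.25² = 46.875
Var(Z) = 8.75*46.875 - (2.5*6.25)²
= 410.15625 - 244.14062 = 166.01562

166.01562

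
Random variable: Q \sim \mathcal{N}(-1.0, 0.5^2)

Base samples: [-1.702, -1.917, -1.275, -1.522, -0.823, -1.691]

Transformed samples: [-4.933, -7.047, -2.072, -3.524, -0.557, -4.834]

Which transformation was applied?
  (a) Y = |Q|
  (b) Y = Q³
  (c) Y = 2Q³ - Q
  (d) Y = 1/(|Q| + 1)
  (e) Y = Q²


Checking option (b) Y = Q³:
  Q = -1.702 -> Y = -4.933 ✓
  Q = -1.917 -> Y = -7.047 ✓
  Q = -1.275 -> Y = -2.072 ✓
All samples match this transformation.

(b) Q³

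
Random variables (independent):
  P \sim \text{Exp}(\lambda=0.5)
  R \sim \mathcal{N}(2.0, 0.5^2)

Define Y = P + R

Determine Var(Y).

For independent RVs: Var(aX + bY) = a²Var(X) + b²Var(Y)
Var(P) = 4
Var(R) = 0.25
Var(Y) = 1²*4 + 1²*0.25
= 1*4 + 1*0.25 = 4.25

4.25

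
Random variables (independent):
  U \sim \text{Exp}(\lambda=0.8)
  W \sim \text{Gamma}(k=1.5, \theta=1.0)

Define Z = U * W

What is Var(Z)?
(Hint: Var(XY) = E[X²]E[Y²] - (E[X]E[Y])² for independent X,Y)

Var(XY) = E[X²]E[Y²] - (E[X]E[Y])²
E[U] = 1.25, Var(U) = 1.5625
E[W] = 1.5, Var(W) = 1.5
E[U²] = 1.5625 + 1.25² = 3.125
E[W²] = 1.5 + 1.5² = 3.75
Var(Z) = 3.125*3.75 - (1.25*1.5)²
= 11.71875 - 3.515625 = 8.203125

8.203125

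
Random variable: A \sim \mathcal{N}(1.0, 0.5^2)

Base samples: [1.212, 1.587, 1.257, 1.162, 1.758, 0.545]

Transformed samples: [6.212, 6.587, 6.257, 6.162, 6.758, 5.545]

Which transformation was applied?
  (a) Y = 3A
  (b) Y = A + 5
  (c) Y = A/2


Checking option (b) Y = A + 5:
  A = 1.212 -> Y = 6.212 ✓
  A = 1.587 -> Y = 6.587 ✓
  A = 1.257 -> Y = 6.257 ✓
All samples match this transformation.

(b) A + 5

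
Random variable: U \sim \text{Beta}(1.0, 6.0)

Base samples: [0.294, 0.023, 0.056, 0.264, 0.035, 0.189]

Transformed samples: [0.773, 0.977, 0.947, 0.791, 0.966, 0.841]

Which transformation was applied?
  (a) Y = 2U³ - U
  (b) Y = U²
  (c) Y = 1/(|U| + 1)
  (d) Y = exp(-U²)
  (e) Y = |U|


Checking option (c) Y = 1/(|U| + 1):
  U = 0.294 -> Y = 0.773 ✓
  U = 0.023 -> Y = 0.977 ✓
  U = 0.056 -> Y = 0.947 ✓
All samples match this transformation.

(c) 1/(|U| + 1)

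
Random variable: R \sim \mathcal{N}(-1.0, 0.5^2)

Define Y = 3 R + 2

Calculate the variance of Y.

For Y = aR + b: Var(Y) = a² * Var(R)
Var(R) = 0.5^2 = 0.25
Var(Y) = 3² * 0.25 = 9 * 0.25 = 2.25

2.25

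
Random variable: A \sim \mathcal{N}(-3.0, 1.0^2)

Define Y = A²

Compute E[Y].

E[A²] = Var(A) + (E[A])² = 1 + 9 = 10

10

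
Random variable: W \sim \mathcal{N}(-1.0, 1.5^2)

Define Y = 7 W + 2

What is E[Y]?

For Y = 7W + 2:
E[Y] = 7 * E[W] + 2
E[W] = -1.0 = -1
E[Y] = 7 * (-1) + 2 = -5

-5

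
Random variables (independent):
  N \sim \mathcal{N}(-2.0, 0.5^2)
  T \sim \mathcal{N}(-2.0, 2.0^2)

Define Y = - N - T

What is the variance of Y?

For independent RVs: Var(aX + bY) = a²Var(X) + b²Var(Y)
Var(N) = 0.25
Var(T) = 4
Var(Y) = (-1)²*0.25 + (-1)²*4
= 1*0.25 + 1*4 = 4.25

4.25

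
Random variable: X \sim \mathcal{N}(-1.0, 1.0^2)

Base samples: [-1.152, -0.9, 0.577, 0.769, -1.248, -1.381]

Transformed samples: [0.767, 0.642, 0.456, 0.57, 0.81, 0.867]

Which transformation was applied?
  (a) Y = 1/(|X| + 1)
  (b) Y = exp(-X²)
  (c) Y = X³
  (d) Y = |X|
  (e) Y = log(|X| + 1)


Checking option (e) Y = log(|X| + 1):
  X = -1.152 -> Y = 0.767 ✓
  X = -0.9 -> Y = 0.642 ✓
  X = 0.577 -> Y = 0.456 ✓
All samples match this transformation.

(e) log(|X| + 1)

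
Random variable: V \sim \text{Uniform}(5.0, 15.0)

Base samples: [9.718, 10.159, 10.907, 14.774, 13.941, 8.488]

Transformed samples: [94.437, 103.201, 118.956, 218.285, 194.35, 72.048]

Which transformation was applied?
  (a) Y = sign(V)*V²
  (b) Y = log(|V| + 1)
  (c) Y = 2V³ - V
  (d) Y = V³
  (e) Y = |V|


Checking option (a) Y = sign(V)*V²:
  V = 9.718 -> Y = 94.437 ✓
  V = 10.159 -> Y = 103.201 ✓
  V = 10.907 -> Y = 118.956 ✓
All samples match this transformation.

(a) sign(V)*V²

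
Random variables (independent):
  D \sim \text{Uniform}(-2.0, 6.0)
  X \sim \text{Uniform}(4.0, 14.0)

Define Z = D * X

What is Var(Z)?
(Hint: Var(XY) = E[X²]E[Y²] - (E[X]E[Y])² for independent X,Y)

Var(XY) = E[X²]E[Y²] - (E[X]E[Y])²
E[D] = 2, Var(D) = 5.3333333
E[X] = 9, Var(X) = 8.3333333
E[D²] = 5.3333333 + 2² = 9.3333333
E[X²] = 8.3333333 + 9² = 89.333333
Var(Z) = 9.3333333*89.333333 - (2*9)²
= 833.77778 - 324 = 509.77778

509.77778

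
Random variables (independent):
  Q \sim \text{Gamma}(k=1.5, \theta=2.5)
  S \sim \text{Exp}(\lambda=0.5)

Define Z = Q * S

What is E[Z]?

For independent RVs: E[XY] = E[X]*E[Y]
E[Q] = 3.75
E[S] = 2
E[Z] = 3.75 * 2 = 7.5

7.5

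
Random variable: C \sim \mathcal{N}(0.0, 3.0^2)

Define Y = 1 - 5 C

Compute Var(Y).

For Y = aC + b: Var(Y) = a² * Var(C)
Var(C) = 3.0^2 = 9
Var(Y) = (-5)² * 9 = 25 * 9 = 225

225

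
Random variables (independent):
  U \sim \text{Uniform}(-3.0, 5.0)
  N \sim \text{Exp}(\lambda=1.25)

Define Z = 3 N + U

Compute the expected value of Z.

E[Z] = 1*E[U] + 3*E[N]
E[U] = 1
E[N] = 0.8
E[Z] = 1*1 + 3*0.8 = 3.4

3.4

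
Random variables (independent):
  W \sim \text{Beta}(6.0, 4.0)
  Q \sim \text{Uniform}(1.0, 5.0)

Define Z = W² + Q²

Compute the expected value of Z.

E[Z] = E[W²] + E[Q²]
E[W²] = Var(W) + E[W]² = 0.021818182 + 0.36 = 0.38181818
E[Q²] = Var(Q) + E[Q]² = 1.3333333 + 9 = 10.333333
E[Z] = 0.38181818 + 10.333333 = 10.715152

10.715152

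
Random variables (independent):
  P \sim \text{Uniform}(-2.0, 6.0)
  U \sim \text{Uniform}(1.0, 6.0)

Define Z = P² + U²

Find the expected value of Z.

E[Z] = E[P²] + E[U²]
E[P²] = Var(P) + E[P]² = 5.3333333 + 4 = 9.3333333
E[U²] = Var(U) + E[U]² = 2.0833333 + 12.25 = 14.333333
E[Z] = 9.3333333 + 14.333333 = 23.666667

23.666667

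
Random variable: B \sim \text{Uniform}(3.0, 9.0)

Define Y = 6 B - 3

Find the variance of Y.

For Y = aB + b: Var(Y) = a² * Var(B)
Var(B) = (9 - 3)^2/12 = 3
Var(Y) = 6² * 3 = 36 * 3 = 108

108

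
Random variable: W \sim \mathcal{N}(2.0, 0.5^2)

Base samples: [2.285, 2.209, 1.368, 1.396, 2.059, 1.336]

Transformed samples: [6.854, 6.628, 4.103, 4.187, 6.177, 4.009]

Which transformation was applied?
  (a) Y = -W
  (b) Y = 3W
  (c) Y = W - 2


Checking option (b) Y = 3W:
  W = 2.285 -> Y = 6.854 ✓
  W = 2.209 -> Y = 6.628 ✓
  W = 1.368 -> Y = 4.103 ✓
All samples match this transformation.

(b) 3W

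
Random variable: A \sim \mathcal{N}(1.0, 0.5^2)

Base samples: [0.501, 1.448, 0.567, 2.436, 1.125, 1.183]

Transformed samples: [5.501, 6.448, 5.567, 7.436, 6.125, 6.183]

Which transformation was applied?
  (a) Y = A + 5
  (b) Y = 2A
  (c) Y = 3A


Checking option (a) Y = A + 5:
  A = 0.501 -> Y = 5.501 ✓
  A = 1.448 -> Y = 6.448 ✓
  A = 0.567 -> Y = 5.567 ✓
All samples match this transformation.

(a) A + 5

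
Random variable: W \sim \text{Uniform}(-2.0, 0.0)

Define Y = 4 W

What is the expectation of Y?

For Y = 4W:
E[Y] = 4 * E[W]
E[W] = (-2 + 0)/2 = -1
E[Y] = 4 * (-1) = -4

-4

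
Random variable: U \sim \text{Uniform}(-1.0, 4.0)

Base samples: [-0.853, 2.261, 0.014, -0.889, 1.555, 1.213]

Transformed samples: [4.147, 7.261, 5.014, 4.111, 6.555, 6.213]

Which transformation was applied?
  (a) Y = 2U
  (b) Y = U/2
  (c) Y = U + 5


Checking option (c) Y = U + 5:
  U = -0.853 -> Y = 4.147 ✓
  U = 2.261 -> Y = 7.261 ✓
  U = 0.014 -> Y = 5.014 ✓
All samples match this transformation.

(c) U + 5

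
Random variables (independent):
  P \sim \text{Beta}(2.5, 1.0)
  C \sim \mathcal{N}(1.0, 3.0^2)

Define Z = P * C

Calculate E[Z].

For independent RVs: E[XY] = E[X]*E[Y]
E[P] = 0.71428571
E[C] = 1
E[Z] = 0.71428571 * 1 = 0.71428571

0.71428571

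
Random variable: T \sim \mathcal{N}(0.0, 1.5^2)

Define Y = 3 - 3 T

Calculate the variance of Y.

For Y = aT + b: Var(Y) = a² * Var(T)
Var(T) = 1.5^2 = 2.25
Var(Y) = (-3)² * 2.25 = 9 * 2.25 = 20.25

20.25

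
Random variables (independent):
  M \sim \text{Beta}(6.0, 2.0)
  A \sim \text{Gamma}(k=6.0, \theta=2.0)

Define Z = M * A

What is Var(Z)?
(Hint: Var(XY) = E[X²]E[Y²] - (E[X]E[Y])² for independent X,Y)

Var(XY) = E[X²]E[Y²] - (E[X]E[Y])²
E[M] = 0.75, Var(M) = 0.020833333
E[A] = 12, Var(A) = 24
E[M²] = 0.020833333 + 0.75² = 0.58333333
E[A²] = 24 + 12² = 168
Var(Z) = 0.58333333*168 - (0.75*12)²
= 98 - 81 = 17

17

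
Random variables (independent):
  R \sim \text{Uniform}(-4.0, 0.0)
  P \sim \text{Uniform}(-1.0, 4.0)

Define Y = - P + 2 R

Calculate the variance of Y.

For independent RVs: Var(aX + bY) = a²Var(X) + b²Var(Y)
Var(R) = 1.3333333
Var(P) = 2.0833333
Var(Y) = 2²*1.3333333 + (-1)²*2.0833333
= 4*1.3333333 + 1*2.0833333 = 7.4166667

7.4166667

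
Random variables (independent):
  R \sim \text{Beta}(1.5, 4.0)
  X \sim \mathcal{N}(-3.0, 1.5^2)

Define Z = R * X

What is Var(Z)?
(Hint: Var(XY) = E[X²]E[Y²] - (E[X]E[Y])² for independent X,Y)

Var(XY) = E[X²]E[Y²] - (E[X]E[Y])²
E[R] = 0.27272727, Var(R) = 0.03051494
E[X] = -3, Var(X) = 2.25
E[R²] = 0.03051494 + 0.27272727² = 0.1048951
E[X²] = 2.25 + (-3)² = 11.25
Var(Z) = 0.1048951*11.25 - (0.27272727*(-3))²
= 1.1800699 - 0.66942149 = 0.51064844

0.51064844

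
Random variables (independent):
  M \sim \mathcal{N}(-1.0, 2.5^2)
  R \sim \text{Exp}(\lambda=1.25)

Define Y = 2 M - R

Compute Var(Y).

For independent RVs: Var(aX + bY) = a²Var(X) + b²Var(Y)
Var(M) = 6.25
Var(R) = 0.64
Var(Y) = 2²*6.25 + (-1)²*0.64
= 4*6.25 + 1*0.64 = 25.64

25.64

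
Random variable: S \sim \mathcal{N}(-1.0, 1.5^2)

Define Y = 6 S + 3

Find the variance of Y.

For Y = aS + b: Var(Y) = a² * Var(S)
Var(S) = 1.5^2 = 2.25
Var(Y) = 6² * 2.25 = 36 * 2.25 = 81

81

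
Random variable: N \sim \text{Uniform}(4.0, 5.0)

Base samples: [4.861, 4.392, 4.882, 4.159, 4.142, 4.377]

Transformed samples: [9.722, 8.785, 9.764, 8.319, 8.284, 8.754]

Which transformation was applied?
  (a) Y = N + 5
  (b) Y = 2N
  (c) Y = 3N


Checking option (b) Y = 2N:
  N = 4.861 -> Y = 9.722 ✓
  N = 4.392 -> Y = 8.785 ✓
  N = 4.882 -> Y = 9.764 ✓
All samples match this transformation.

(b) 2N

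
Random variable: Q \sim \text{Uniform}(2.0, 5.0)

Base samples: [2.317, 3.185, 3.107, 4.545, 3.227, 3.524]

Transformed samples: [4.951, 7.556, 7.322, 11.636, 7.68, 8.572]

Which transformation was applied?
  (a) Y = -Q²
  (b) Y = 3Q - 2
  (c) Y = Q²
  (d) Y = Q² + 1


Checking option (b) Y = 3Q - 2:
  Q = 2.317 -> Y = 4.951 ✓
  Q = 3.185 -> Y = 7.556 ✓
  Q = 3.107 -> Y = 7.322 ✓
All samples match this transformation.

(b) 3Q - 2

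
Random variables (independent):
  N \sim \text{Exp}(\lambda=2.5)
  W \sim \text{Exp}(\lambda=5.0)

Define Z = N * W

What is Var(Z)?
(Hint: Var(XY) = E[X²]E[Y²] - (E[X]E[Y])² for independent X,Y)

Var(XY) = E[X²]E[Y²] - (E[X]E[Y])²
E[N] = 0.4, Var(N) = 0.16
E[W] = 0.2, Var(W) = 0.04
E[N²] = 0.16 + 0.4² = 0.32
E[W²] = 0.04 + 0.2² = 0.08
Var(Z) = 0.32*0.08 - (0.4*0.2)²
= 0.0256 - 0.0064 = 0.0192

0.0192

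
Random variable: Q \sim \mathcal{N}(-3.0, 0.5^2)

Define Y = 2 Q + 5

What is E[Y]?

For Y = 2Q + 5:
E[Y] = 2 * E[Q] + 5
E[Q] = -3.0 = -3
E[Y] = 2 * (-3) + 5 = -1

-1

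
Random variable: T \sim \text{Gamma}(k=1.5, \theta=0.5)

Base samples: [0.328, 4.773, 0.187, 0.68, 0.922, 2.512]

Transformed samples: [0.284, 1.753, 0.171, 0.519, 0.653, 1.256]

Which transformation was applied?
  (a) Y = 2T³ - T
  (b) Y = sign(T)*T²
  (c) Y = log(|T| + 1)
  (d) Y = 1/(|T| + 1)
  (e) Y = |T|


Checking option (c) Y = log(|T| + 1):
  T = 0.328 -> Y = 0.284 ✓
  T = 4.773 -> Y = 1.753 ✓
  T = 0.187 -> Y = 0.171 ✓
All samples match this transformation.

(c) log(|T| + 1)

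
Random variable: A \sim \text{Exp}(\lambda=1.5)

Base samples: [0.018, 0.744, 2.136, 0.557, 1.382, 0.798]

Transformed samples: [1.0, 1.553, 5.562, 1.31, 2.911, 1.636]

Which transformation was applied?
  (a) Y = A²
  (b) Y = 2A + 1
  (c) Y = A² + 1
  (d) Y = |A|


Checking option (c) Y = A² + 1:
  A = 0.018 -> Y = 1.0 ✓
  A = 0.744 -> Y = 1.553 ✓
  A = 2.136 -> Y = 5.562 ✓
All samples match this transformation.

(c) A² + 1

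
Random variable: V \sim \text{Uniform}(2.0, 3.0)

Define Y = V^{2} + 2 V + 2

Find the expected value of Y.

E[Y] = 1*E[V²] + 2*E[V] + 2
E[V] = 2.5
E[V²] = Var(V) + (E[V])² = 0.083333333 + 6.25 = 6.3333333
E[Y] = 1*6.3333333 + 2*2.5 + 2 = 13.333333

13.333333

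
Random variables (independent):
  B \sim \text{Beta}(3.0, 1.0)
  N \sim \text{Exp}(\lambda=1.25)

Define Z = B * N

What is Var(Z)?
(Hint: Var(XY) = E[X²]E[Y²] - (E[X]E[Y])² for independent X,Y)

Var(XY) = E[X²]E[Y²] - (E[X]E[Y])²
E[B] = 0.75, Var(B) = 0.0375
E[N] = 0.8, Var(N) = 0.64
E[B²] = 0.0375 + 0.75² = 0.6
E[N²] = 0.64 + 0.8² = 1.28
Var(Z) = 0.6*1.28 - (0.75*0.8)²
= 0.768 - 0.36 = 0.408

0.408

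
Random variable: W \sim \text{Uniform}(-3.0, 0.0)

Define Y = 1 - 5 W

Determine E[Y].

For Y = -5W + 1:
E[Y] = -5 * E[W] + 1
E[W] = (-3 + 0)/2 = -1.5
E[Y] = -5 * (-1.5) + 1 = 8.5

8.5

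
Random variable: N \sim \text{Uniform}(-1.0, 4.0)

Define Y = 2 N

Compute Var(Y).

For Y = aN + b: Var(Y) = a² * Var(N)
Var(N) = (4 + 1)^2/12 = 2.0833333
Var(Y) = 2² * 2.0833333 = 4 * 2.0833333 = 8.3333333

8.3333333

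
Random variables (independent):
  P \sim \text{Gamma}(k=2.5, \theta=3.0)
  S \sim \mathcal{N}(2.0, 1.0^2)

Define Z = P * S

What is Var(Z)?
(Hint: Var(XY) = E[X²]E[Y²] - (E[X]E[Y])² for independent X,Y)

Var(XY) = E[X²]E[Y²] - (E[X]E[Y])²
E[P] = 7.5, Var(P) = 22.5
E[S] = 2, Var(S) = 1
E[P²] = 22.5 + 7.5² = 78.75
E[S²] = 1 + 2² = 5
Var(Z) = 78.75*5 - (7.5*2)²
= 393.75 - 225 = 168.75

168.75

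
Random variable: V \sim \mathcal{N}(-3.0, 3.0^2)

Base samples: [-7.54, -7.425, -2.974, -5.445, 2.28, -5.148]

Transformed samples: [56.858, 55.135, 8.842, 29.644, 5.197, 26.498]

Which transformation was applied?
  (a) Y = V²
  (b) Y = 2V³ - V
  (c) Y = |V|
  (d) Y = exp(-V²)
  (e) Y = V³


Checking option (a) Y = V²:
  V = -7.54 -> Y = 56.858 ✓
  V = -7.425 -> Y = 55.135 ✓
  V = -2.974 -> Y = 8.842 ✓
All samples match this transformation.

(a) V²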